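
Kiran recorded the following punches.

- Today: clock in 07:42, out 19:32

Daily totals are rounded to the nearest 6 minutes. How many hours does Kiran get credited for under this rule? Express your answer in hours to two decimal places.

11.80 hours

Today: 07:42–19:32 = 11 h 50 min → rounds to 11 h 48 min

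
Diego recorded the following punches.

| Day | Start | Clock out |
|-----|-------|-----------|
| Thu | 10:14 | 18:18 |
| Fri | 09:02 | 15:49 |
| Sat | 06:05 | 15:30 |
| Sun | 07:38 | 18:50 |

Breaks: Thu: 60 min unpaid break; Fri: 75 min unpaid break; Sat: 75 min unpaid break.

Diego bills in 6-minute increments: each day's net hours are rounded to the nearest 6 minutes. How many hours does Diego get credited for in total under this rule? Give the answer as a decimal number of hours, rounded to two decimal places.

Thu: 10:14–18:18 = 8 h 4 min − 60 min = 7 h 4 min → rounds to 7 h 6 min
Fri: 09:02–15:49 = 6 h 47 min − 75 min = 5 h 32 min → rounds to 5 h 30 min
Sat: 06:05–15:30 = 9 h 25 min − 75 min = 8 h 10 min → rounds to 8 h 12 min
Sun: 07:38–18:50 = 11 h 12 min → rounds to 11 h 12 min
Total credited: 32 h 0 min.

32.00 hours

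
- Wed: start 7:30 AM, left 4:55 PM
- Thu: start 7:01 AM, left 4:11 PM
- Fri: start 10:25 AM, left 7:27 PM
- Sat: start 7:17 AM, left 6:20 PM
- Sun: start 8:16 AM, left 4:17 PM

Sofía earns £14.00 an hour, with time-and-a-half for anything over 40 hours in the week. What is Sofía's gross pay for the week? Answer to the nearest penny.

£700.35

Wed: 7:30 AM–4:55 PM = 9 h 25 min
Thu: 7:01 AM–4:11 PM = 9 h 10 min
Fri: 10:25 AM–7:27 PM = 9 h 2 min
Sat: 7:17 AM–6:20 PM = 11 h 3 min
Sun: 8:16 AM–4:17 PM = 8 h 1 min
Total worked: 46 h 41 min = 2801 min.
Regular 40 h 0 min = 2400 min at £14.00/h; overtime 6 h 41 min = 401 min at £21.00/h.
Pay = (2400 × £14.00 + 401 × £21.00) ÷ 60 = £700.35.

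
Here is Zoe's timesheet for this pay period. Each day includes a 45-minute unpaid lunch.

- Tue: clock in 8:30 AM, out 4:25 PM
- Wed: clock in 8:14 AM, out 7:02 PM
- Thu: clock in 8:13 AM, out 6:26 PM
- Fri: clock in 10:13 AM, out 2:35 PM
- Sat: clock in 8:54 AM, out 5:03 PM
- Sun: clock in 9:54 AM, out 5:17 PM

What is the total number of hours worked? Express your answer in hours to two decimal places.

Tue: 8:30 AM–4:25 PM = 7 h 55 min; less 45 min break → 7 h 10 min
Wed: 8:14 AM–7:02 PM = 10 h 48 min; less 45 min break → 10 h 3 min
Thu: 8:13 AM–6:26 PM = 10 h 13 min; less 45 min break → 9 h 28 min
Fri: 10:13 AM–2:35 PM = 4 h 22 min; less 45 min break → 3 h 37 min
Sat: 8:54 AM–5:03 PM = 8 h 9 min; less 45 min break → 7 h 24 min
Sun: 9:54 AM–5:17 PM = 7 h 23 min; less 45 min break → 6 h 38 min
Total: 7 h 10 min + 10 h 3 min + 9 h 28 min + 3 h 37 min + 7 h 24 min + 6 h 38 min = 44 h 20 min.

44.33 hours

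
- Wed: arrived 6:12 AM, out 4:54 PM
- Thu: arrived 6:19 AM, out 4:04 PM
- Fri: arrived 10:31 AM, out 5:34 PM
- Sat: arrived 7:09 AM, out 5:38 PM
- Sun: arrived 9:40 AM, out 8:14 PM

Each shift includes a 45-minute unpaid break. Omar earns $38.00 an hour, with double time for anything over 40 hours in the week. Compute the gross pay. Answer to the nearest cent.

Wed: 6:12 AM–4:54 PM = 10 h 42 min; less 45 min break → 9 h 57 min
Thu: 6:19 AM–4:04 PM = 9 h 45 min; less 45 min break → 9 h 0 min
Fri: 10:31 AM–5:34 PM = 7 h 3 min; less 45 min break → 6 h 18 min
Sat: 7:09 AM–5:38 PM = 10 h 29 min; less 45 min break → 9 h 44 min
Sun: 9:40 AM–8:14 PM = 10 h 34 min; less 45 min break → 9 h 49 min
Total worked: 44 h 48 min = 2688 min.
Regular 40 h 0 min = 2400 min at $38.00/h; overtime 4 h 48 min = 288 min at $76.00/h.
Pay = (2400 × $38.00 + 288 × $76.00) ÷ 60 = $1884.80.

$1884.80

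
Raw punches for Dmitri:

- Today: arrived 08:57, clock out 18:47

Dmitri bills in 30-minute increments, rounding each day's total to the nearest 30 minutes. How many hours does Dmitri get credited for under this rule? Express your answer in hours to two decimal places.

10.00 hours

Today: 08:57–18:47 = 9 h 50 min → rounds to 10 h 0 min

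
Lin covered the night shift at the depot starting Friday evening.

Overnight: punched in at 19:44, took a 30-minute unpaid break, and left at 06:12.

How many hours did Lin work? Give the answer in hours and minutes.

9 h 58 min

Overnight: 19:44 → midnight = 4 h 16 min; midnight → 06:12 = 6 h 12 min; span 10 h 28 min; less 30 min break → 9 h 58 min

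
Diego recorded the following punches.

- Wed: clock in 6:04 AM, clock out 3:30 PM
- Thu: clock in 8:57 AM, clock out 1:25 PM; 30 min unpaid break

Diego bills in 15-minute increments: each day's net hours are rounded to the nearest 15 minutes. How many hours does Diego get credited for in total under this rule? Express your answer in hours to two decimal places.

13.50 hours

Wed: 6:04 AM–3:30 PM = 9 h 26 min → rounds to 9 h 30 min
Thu: 8:57 AM–1:25 PM = 4 h 28 min − 30 min = 3 h 58 min → rounds to 4 h 0 min
Total credited: 13 h 30 min.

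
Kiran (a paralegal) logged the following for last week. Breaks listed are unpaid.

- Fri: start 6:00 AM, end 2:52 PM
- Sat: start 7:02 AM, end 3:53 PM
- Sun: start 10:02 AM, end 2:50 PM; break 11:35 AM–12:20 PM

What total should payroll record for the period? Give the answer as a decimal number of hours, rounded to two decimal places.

21.77 hours

Fri: 6:00 AM–2:52 PM = 8 h 52 min
Sat: 7:02 AM–3:53 PM = 8 h 51 min
Sun: 10:02 AM–2:50 PM = 4 h 48 min; less 45 min break → 4 h 3 min
Total: 8 h 52 min + 8 h 51 min + 4 h 3 min = 21 h 46 min.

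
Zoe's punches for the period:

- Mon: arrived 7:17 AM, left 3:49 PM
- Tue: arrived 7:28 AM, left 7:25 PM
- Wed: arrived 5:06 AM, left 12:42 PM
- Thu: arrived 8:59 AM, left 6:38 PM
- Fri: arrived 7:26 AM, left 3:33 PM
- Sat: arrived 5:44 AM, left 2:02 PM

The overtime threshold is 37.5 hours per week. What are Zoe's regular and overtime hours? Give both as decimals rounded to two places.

Regular 37.50 hours, overtime 16.65 hours

Mon: 7:17 AM–3:49 PM = 8 h 32 min
Tue: 7:28 AM–7:25 PM = 11 h 57 min
Wed: 5:06 AM–12:42 PM = 7 h 36 min
Thu: 8:59 AM–6:38 PM = 9 h 39 min
Fri: 7:26 AM–3:33 PM = 8 h 7 min
Sat: 5:44 AM–2:02 PM = 8 h 18 min
Total worked: 54 h 9 min = 54.15 h.
Threshold 37.5 h → overtime 16 h 39 min, regular 37 h 30 min.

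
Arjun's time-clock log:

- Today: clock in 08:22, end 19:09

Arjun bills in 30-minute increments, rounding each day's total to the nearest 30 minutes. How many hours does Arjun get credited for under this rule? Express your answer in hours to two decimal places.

Today: 08:22–19:09 = 10 h 47 min → rounds to 11 h 0 min

11.00 hours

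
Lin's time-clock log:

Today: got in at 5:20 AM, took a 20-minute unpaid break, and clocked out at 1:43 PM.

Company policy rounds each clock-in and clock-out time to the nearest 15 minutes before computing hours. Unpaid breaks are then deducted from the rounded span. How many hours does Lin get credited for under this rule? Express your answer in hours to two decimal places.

Today: in 5:20 AM→5:15 AM, out 1:43 PM→1:45 PM; 8 h 30 min − 20 min = 8 h 10 min

8.17 hours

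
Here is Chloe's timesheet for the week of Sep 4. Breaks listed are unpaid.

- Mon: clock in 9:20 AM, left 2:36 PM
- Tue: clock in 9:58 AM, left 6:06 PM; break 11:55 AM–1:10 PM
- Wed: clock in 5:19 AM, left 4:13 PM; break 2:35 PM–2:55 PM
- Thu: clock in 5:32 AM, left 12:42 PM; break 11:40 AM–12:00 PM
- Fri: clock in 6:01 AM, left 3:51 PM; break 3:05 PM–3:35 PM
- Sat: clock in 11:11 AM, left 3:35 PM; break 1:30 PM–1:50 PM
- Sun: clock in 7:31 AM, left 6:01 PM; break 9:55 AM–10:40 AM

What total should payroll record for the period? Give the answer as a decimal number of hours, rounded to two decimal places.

Mon: 9:20 AM–2:36 PM = 5 h 16 min
Tue: 9:58 AM–6:06 PM = 8 h 8 min; less 75 min break → 6 h 53 min
Wed: 5:19 AM–4:13 PM = 10 h 54 min; less 20 min break → 10 h 34 min
Thu: 5:32 AM–12:42 PM = 7 h 10 min; less 20 min break → 6 h 50 min
Fri: 6:01 AM–3:51 PM = 9 h 50 min; less 30 min break → 9 h 20 min
Sat: 11:11 AM–3:35 PM = 4 h 24 min; less 20 min break → 4 h 4 min
Sun: 7:31 AM–6:01 PM = 10 h 30 min; less 45 min break → 9 h 45 min
Total: 5 h 16 min + 6 h 53 min + 10 h 34 min + 6 h 50 min + 9 h 20 min + 4 h 4 min + 9 h 45 min = 52 h 42 min.

52.70 hours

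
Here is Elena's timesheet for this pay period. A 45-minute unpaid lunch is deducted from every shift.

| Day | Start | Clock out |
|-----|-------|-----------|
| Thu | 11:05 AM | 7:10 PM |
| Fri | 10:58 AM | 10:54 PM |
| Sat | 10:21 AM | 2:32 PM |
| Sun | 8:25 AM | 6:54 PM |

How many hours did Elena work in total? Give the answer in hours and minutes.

31 h 41 min

Thu: 11:05 AM–7:10 PM = 8 h 5 min; less 45 min break → 7 h 20 min
Fri: 10:58 AM–10:54 PM = 11 h 56 min; less 45 min break → 11 h 11 min
Sat: 10:21 AM–2:32 PM = 4 h 11 min; less 45 min break → 3 h 26 min
Sun: 8:25 AM–6:54 PM = 10 h 29 min; less 45 min break → 9 h 44 min
Total: 7 h 20 min + 11 h 11 min + 3 h 26 min + 9 h 44 min = 31 h 41 min.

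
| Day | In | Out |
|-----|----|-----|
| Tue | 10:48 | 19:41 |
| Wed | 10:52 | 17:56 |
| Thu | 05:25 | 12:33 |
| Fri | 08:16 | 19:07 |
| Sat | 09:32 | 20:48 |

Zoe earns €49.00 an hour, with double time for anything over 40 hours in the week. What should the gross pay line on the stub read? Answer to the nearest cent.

Tue: 10:48–19:41 = 8 h 53 min
Wed: 10:52–17:56 = 7 h 4 min
Thu: 05:25–12:33 = 7 h 8 min
Fri: 08:16–19:07 = 10 h 51 min
Sat: 09:32–20:48 = 11 h 16 min
Total worked: 45 h 12 min = 2712 min.
Regular 40 h 0 min = 2400 min at €49.00/h; overtime 5 h 12 min = 312 min at €98.00/h.
Pay = (2400 × €49.00 + 312 × €98.00) ÷ 60 = €2469.60.

€2469.60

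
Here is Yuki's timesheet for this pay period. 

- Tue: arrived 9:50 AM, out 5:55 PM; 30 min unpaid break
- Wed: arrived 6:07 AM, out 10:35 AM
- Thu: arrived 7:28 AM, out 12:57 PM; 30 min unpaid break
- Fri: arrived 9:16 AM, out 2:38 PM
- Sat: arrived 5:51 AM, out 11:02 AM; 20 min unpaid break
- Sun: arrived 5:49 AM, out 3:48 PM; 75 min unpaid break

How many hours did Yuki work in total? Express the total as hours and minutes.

35 h 59 min

Tue: 9:50 AM–5:55 PM = 8 h 5 min; less 30 min break → 7 h 35 min
Wed: 6:07 AM–10:35 AM = 4 h 28 min
Thu: 7:28 AM–12:57 PM = 5 h 29 min; less 30 min break → 4 h 59 min
Fri: 9:16 AM–2:38 PM = 5 h 22 min
Sat: 5:51 AM–11:02 AM = 5 h 11 min; less 20 min break → 4 h 51 min
Sun: 5:49 AM–3:48 PM = 9 h 59 min; less 75 min break → 8 h 44 min
Total: 7 h 35 min + 4 h 28 min + 4 h 59 min + 5 h 22 min + 4 h 51 min + 8 h 44 min = 35 h 59 min.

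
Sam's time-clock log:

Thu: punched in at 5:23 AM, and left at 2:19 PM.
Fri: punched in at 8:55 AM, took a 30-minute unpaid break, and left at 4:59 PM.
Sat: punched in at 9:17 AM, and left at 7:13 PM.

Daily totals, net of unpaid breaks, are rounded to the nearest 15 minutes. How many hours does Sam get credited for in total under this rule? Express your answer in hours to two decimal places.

26.50 hours

Thu: 5:23 AM–2:19 PM = 8 h 56 min → rounds to 9 h 0 min
Fri: 8:55 AM–4:59 PM = 8 h 4 min − 30 min = 7 h 34 min → rounds to 7 h 30 min
Sat: 9:17 AM–7:13 PM = 9 h 56 min → rounds to 10 h 0 min
Total credited: 26 h 30 min.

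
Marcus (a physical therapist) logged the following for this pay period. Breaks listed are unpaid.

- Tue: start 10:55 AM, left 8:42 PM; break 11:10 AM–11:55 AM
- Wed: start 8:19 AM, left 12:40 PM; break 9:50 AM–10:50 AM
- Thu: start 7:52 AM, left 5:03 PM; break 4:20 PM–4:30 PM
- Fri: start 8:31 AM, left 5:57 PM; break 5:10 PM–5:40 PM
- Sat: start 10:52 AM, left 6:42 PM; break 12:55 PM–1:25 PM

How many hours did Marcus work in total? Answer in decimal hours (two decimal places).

Tue: 10:55 AM–8:42 PM = 9 h 47 min; less 45 min break → 9 h 2 min
Wed: 8:19 AM–12:40 PM = 4 h 21 min; less 60 min break → 3 h 21 min
Thu: 7:52 AM–5:03 PM = 9 h 11 min; less 10 min break → 9 h 1 min
Fri: 8:31 AM–5:57 PM = 9 h 26 min; less 30 min break → 8 h 56 min
Sat: 10:52 AM–6:42 PM = 7 h 50 min; less 30 min break → 7 h 20 min
Total: 9 h 2 min + 3 h 21 min + 9 h 1 min + 8 h 56 min + 7 h 20 min = 37 h 40 min.

37.67 hours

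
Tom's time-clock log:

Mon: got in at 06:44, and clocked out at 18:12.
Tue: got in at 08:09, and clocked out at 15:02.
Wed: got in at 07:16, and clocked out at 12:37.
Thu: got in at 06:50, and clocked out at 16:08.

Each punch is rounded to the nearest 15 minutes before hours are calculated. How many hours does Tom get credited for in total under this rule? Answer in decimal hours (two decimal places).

33.00 hours

Mon: in 06:44→06:45, out 18:12→18:15; 11 h 30 min
Tue: in 08:09→08:15, out 15:02→15:00; 6 h 45 min
Wed: in 07:16→07:15, out 12:37→12:30; 5 h 15 min
Thu: in 06:50→06:45, out 16:08→16:15; 9 h 30 min
Total credited: 33 h 0 min.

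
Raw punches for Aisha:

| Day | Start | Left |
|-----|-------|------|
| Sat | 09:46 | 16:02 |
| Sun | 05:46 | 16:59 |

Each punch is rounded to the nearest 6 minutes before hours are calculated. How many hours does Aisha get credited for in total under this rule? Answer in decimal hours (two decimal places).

Sat: in 09:46→09:48, out 16:02→16:00; 6 h 12 min
Sun: in 05:46→05:48, out 16:59→17:00; 11 h 12 min
Total credited: 17 h 24 min.

17.40 hours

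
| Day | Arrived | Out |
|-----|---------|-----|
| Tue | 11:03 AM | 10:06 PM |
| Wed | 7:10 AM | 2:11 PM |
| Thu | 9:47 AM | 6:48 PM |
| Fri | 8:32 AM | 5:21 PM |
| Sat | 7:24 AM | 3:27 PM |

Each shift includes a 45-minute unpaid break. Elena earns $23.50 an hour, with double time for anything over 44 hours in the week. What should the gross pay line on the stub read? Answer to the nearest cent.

$944.70

Tue: 11:03 AM–10:06 PM = 11 h 3 min; less 45 min break → 10 h 18 min
Wed: 7:10 AM–2:11 PM = 7 h 1 min; less 45 min break → 6 h 16 min
Thu: 9:47 AM–6:48 PM = 9 h 1 min; less 45 min break → 8 h 16 min
Fri: 8:32 AM–5:21 PM = 8 h 49 min; less 45 min break → 8 h 4 min
Sat: 7:24 AM–3:27 PM = 8 h 3 min; less 45 min break → 7 h 18 min
Total worked: 40 h 12 min = 2412 min.
Regular 40 h 12 min = 2412 min at $23.50/h; overtime 0 h 0 min = 0 min at $47.00/h.
Pay = (2412 × $23.50 + 0 × $47.00) ÷ 60 = $944.70.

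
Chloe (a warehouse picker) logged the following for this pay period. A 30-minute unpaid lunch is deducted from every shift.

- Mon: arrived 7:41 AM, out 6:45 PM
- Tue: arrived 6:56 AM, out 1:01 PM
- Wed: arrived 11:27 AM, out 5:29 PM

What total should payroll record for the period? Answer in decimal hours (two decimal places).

21.68 hours

Mon: 7:41 AM–6:45 PM = 11 h 4 min; less 30 min break → 10 h 34 min
Tue: 6:56 AM–1:01 PM = 6 h 5 min; less 30 min break → 5 h 35 min
Wed: 11:27 AM–5:29 PM = 6 h 2 min; less 30 min break → 5 h 32 min
Total: 10 h 34 min + 5 h 35 min + 5 h 32 min = 21 h 41 min.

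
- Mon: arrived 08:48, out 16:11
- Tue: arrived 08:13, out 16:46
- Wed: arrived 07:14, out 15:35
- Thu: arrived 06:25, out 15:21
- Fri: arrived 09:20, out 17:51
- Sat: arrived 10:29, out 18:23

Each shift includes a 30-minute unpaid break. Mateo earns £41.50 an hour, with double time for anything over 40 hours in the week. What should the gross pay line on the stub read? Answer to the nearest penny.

£2210.57

Mon: 08:48–16:11 = 7 h 23 min; less 30 min break → 6 h 53 min
Tue: 08:13–16:46 = 8 h 33 min; less 30 min break → 8 h 3 min
Wed: 07:14–15:35 = 8 h 21 min; less 30 min break → 7 h 51 min
Thu: 06:25–15:21 = 8 h 56 min; less 30 min break → 8 h 26 min
Fri: 09:20–17:51 = 8 h 31 min; less 30 min break → 8 h 1 min
Sat: 10:29–18:23 = 7 h 54 min; less 30 min break → 7 h 24 min
Total worked: 46 h 38 min = 2798 min.
Regular 40 h 0 min = 2400 min at £41.50/h; overtime 6 h 38 min = 398 min at £83.00/h.
Pay = (2400 × £41.50 + 398 × £83.00) ÷ 60 = £2210.57.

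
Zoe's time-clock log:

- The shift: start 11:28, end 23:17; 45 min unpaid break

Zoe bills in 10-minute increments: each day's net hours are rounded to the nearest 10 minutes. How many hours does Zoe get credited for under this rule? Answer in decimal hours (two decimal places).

11.00 hours

The shift: 11:28–23:17 = 11 h 49 min − 45 min = 11 h 4 min → rounds to 11 h 0 min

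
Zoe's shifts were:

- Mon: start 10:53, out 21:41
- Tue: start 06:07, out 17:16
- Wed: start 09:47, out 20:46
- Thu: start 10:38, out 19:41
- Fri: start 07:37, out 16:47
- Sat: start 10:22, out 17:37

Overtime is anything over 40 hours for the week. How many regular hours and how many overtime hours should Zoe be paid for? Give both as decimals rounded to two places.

Regular 40.00 hours, overtime 18.40 hours

Mon: 10:53–21:41 = 10 h 48 min
Tue: 06:07–17:16 = 11 h 9 min
Wed: 09:47–20:46 = 10 h 59 min
Thu: 10:38–19:41 = 9 h 3 min
Fri: 07:37–16:47 = 9 h 10 min
Sat: 10:22–17:37 = 7 h 15 min
Total worked: 58 h 24 min = 58.40 h.
Threshold 40 h → overtime 18 h 24 min, regular 40 h 0 min.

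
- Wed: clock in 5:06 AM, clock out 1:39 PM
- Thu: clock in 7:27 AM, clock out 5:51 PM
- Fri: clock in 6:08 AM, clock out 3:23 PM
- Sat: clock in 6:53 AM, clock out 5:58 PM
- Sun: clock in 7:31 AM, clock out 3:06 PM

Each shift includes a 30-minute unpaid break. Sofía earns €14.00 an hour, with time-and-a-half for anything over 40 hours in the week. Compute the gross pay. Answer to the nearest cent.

Wed: 5:06 AM–1:39 PM = 8 h 33 min; less 30 min break → 8 h 3 min
Thu: 7:27 AM–5:51 PM = 10 h 24 min; less 30 min break → 9 h 54 min
Fri: 6:08 AM–3:23 PM = 9 h 15 min; less 30 min break → 8 h 45 min
Sat: 6:53 AM–5:58 PM = 11 h 5 min; less 30 min break → 10 h 35 min
Sun: 7:31 AM–3:06 PM = 7 h 35 min; less 30 min break → 7 h 5 min
Total worked: 44 h 22 min = 2662 min.
Regular 40 h 0 min = 2400 min at €14.00/h; overtime 4 h 22 min = 262 min at €21.00/h.
Pay = (2400 × €14.00 + 262 × €21.00) ÷ 60 = €651.70.

€651.70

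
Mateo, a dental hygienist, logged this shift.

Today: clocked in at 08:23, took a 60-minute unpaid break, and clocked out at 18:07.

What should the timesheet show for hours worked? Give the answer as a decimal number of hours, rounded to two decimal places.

Today: 08:23–18:07 = 9 h 44 min; less 60 min break → 8 h 44 min

8.73 hours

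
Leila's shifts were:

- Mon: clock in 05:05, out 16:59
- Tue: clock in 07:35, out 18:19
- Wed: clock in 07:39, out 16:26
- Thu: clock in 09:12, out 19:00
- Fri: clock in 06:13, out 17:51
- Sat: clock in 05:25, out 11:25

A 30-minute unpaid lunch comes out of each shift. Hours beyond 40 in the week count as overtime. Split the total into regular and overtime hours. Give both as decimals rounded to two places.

Regular 40.00 hours, overtime 15.85 hours

Mon: 05:05–16:59 = 11 h 54 min; less 30 min break → 11 h 24 min
Tue: 07:35–18:19 = 10 h 44 min; less 30 min break → 10 h 14 min
Wed: 07:39–16:26 = 8 h 47 min; less 30 min break → 8 h 17 min
Thu: 09:12–19:00 = 9 h 48 min; less 30 min break → 9 h 18 min
Fri: 06:13–17:51 = 11 h 38 min; less 30 min break → 11 h 8 min
Sat: 05:25–11:25 = 6 h 0 min; less 30 min break → 5 h 30 min
Total worked: 55 h 51 min = 55.85 h.
Threshold 40 h → overtime 15 h 51 min, regular 40 h 0 min.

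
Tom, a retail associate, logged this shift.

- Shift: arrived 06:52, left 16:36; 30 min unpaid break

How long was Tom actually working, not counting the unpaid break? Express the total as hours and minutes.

9 h 14 min

Shift: 06:52–16:36 = 9 h 44 min; less 30 min break → 9 h 14 min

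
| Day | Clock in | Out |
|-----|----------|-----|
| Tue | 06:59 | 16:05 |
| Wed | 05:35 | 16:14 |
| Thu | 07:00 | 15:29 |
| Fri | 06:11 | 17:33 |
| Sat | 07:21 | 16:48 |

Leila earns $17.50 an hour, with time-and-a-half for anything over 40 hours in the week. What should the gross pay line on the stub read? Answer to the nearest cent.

Tue: 06:59–16:05 = 9 h 6 min
Wed: 05:35–16:14 = 10 h 39 min
Thu: 07:00–15:29 = 8 h 29 min
Fri: 06:11–17:33 = 11 h 22 min
Sat: 07:21–16:48 = 9 h 27 min
Total worked: 49 h 3 min = 2943 min.
Regular 40 h 0 min = 2400 min at $17.50/h; overtime 9 h 3 min = 543 min at $26.25/h.
Pay = (2400 × $17.50 + 543 × $26.25) ÷ 60 = $937.56.

$937.56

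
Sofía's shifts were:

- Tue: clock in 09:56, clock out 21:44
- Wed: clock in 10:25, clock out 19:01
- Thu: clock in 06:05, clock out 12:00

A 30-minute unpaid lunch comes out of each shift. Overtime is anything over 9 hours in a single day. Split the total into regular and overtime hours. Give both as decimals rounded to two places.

Regular 22.52 hours, overtime 2.30 hours

Tue: 09:56–21:44 = 11 h 48 min; less 30 min break → 11 h 18 min
Wed: 10:25–19:01 = 8 h 36 min; less 30 min break → 8 h 6 min
Thu: 06:05–12:00 = 5 h 55 min; less 30 min break → 5 h 25 min
Tue reg 9 h 0 min / OT 2 h 18 min; Wed reg 8 h 6 min / OT 0 h 0 min; Thu reg 5 h 25 min / OT 0 h 0 min.
Totals: regular 22 h 31 min, overtime 2 h 18 min.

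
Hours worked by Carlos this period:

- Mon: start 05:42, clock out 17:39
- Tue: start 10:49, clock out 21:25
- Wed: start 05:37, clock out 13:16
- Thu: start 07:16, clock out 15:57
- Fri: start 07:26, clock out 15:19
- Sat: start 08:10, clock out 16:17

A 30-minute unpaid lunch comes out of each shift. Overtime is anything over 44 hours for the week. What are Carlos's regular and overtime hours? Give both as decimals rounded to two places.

Mon: 05:42–17:39 = 11 h 57 min; less 30 min break → 11 h 27 min
Tue: 10:49–21:25 = 10 h 36 min; less 30 min break → 10 h 6 min
Wed: 05:37–13:16 = 7 h 39 min; less 30 min break → 7 h 9 min
Thu: 07:16–15:57 = 8 h 41 min; less 30 min break → 8 h 11 min
Fri: 07:26–15:19 = 7 h 53 min; less 30 min break → 7 h 23 min
Sat: 08:10–16:17 = 8 h 7 min; less 30 min break → 7 h 37 min
Total worked: 51 h 53 min = 51.88 h.
Threshold 44 h → overtime 7 h 53 min, regular 44 h 0 min.

Regular 44.00 hours, overtime 7.88 hours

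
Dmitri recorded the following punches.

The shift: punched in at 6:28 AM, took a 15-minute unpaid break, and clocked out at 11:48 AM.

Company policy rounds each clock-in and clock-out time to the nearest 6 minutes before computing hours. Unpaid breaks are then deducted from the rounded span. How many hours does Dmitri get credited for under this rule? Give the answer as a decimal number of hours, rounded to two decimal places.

The shift: in 6:28 AM→6:30 AM, out 11:48 AM→11:48 AM; 5 h 18 min − 15 min = 5 h 3 min

5.05 hours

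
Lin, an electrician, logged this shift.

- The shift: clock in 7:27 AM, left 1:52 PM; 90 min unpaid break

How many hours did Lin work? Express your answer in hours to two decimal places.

4.92 hours

The shift: 7:27 AM–1:52 PM = 6 h 25 min; less 90 min break → 4 h 55 min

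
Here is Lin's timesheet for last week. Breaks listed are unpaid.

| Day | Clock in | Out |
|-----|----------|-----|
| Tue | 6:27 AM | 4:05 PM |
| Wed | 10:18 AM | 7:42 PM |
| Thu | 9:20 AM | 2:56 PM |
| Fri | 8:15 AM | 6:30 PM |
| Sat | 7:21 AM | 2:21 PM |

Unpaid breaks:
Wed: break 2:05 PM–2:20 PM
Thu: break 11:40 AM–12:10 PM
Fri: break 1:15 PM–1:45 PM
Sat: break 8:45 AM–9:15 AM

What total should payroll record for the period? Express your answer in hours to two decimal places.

Tue: 6:27 AM–4:05 PM = 9 h 38 min
Wed: 10:18 AM–7:42 PM = 9 h 24 min; less 15 min break → 9 h 9 min
Thu: 9:20 AM–2:56 PM = 5 h 36 min; less 30 min break → 5 h 6 min
Fri: 8:15 AM–6:30 PM = 10 h 15 min; less 30 min break → 9 h 45 min
Sat: 7:21 AM–2:21 PM = 7 h 0 min; less 30 min break → 6 h 30 min
Total: 9 h 38 min + 9 h 9 min + 5 h 6 min + 9 h 45 min + 6 h 30 min = 40 h 8 min.

40.13 hours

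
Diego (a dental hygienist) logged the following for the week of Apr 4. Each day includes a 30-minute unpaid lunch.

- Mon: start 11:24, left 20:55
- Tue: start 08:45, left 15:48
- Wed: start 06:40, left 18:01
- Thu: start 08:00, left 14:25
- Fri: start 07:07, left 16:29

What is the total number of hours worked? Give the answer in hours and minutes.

Mon: 11:24–20:55 = 9 h 31 min; less 30 min break → 9 h 1 min
Tue: 08:45–15:48 = 7 h 3 min; less 30 min break → 6 h 33 min
Wed: 06:40–18:01 = 11 h 21 min; less 30 min break → 10 h 51 min
Thu: 08:00–14:25 = 6 h 25 min; less 30 min break → 5 h 55 min
Fri: 07:07–16:29 = 9 h 22 min; less 30 min break → 8 h 52 min
Total: 9 h 1 min + 6 h 33 min + 10 h 51 min + 5 h 55 min + 8 h 52 min = 41 h 12 min.

41 h 12 min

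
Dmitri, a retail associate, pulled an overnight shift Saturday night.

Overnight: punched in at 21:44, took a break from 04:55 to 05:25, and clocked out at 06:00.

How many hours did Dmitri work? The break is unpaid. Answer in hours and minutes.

Overnight: 21:44 → midnight = 2 h 16 min; midnight → 06:00 = 6 h 0 min; span 8 h 16 min; less 30 min break → 7 h 46 min

7 h 46 min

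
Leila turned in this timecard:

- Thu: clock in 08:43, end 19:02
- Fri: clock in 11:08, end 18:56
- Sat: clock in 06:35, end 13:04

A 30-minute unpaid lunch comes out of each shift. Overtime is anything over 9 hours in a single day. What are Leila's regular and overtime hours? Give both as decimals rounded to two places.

Regular 22.28 hours, overtime 0.82 hours

Thu: 08:43–19:02 = 10 h 19 min; less 30 min break → 9 h 49 min
Fri: 11:08–18:56 = 7 h 48 min; less 30 min break → 7 h 18 min
Sat: 06:35–13:04 = 6 h 29 min; less 30 min break → 5 h 59 min
Thu reg 9 h 0 min / OT 0 h 49 min; Fri reg 7 h 18 min / OT 0 h 0 min; Sat reg 5 h 59 min / OT 0 h 0 min.
Totals: regular 22 h 17 min, overtime 0 h 49 min.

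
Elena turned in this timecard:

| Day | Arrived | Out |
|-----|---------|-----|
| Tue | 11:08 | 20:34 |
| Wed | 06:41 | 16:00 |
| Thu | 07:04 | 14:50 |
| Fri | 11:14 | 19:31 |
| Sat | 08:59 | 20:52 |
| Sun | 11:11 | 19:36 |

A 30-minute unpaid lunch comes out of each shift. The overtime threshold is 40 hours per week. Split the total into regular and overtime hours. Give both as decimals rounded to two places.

Regular 40.00 hours, overtime 12.10 hours

Tue: 11:08–20:34 = 9 h 26 min; less 30 min break → 8 h 56 min
Wed: 06:41–16:00 = 9 h 19 min; less 30 min break → 8 h 49 min
Thu: 07:04–14:50 = 7 h 46 min; less 30 min break → 7 h 16 min
Fri: 11:14–19:31 = 8 h 17 min; less 30 min break → 7 h 47 min
Sat: 08:59–20:52 = 11 h 53 min; less 30 min break → 11 h 23 min
Sun: 11:11–19:36 = 8 h 25 min; less 30 min break → 7 h 55 min
Total worked: 52 h 6 min = 52.10 h.
Threshold 40 h → overtime 12 h 6 min, regular 40 h 0 min.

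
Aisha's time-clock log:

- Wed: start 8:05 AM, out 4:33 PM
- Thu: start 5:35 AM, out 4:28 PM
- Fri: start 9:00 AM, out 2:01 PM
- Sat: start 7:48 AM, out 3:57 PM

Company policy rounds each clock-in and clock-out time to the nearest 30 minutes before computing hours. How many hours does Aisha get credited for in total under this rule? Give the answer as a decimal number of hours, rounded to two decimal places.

32.50 hours

Wed: in 8:05 AM→8:00 AM, out 4:33 PM→4:30 PM; 8 h 30 min
Thu: in 5:35 AM→5:30 AM, out 4:28 PM→4:30 PM; 11 h 0 min
Fri: in 9:00 AM→9:00 AM, out 2:01 PM→2:00 PM; 5 h 0 min
Sat: in 7:48 AM→8:00 AM, out 3:57 PM→4:00 PM; 8 h 0 min
Total credited: 32 h 30 min.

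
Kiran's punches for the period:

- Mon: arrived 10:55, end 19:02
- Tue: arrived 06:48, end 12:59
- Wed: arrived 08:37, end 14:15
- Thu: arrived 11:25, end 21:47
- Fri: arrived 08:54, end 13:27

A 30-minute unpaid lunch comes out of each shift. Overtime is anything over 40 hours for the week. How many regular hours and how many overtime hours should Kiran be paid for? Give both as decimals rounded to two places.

Regular 32.35 hours, overtime 0.00 hours

Mon: 10:55–19:02 = 8 h 7 min; less 30 min break → 7 h 37 min
Tue: 06:48–12:59 = 6 h 11 min; less 30 min break → 5 h 41 min
Wed: 08:37–14:15 = 5 h 38 min; less 30 min break → 5 h 8 min
Thu: 11:25–21:47 = 10 h 22 min; less 30 min break → 9 h 52 min
Fri: 08:54–13:27 = 4 h 33 min; less 30 min break → 4 h 3 min
Total worked: 32 h 21 min = 32.35 h.
Threshold 40 h → overtime 0 h 0 min, regular 32 h 21 min.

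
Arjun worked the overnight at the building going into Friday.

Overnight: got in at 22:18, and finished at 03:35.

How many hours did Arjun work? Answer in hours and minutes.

Overnight: 22:18 → midnight = 1 h 42 min; midnight → 03:35 = 3 h 35 min; span 5 h 17 min

5 h 17 min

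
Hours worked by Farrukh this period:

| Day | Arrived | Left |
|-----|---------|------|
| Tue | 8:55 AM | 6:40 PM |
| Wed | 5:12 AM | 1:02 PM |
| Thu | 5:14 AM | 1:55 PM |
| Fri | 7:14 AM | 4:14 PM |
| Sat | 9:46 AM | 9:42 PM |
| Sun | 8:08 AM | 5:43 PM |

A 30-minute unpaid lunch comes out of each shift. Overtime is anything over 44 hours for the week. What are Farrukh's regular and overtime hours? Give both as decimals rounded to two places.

Tue: 8:55 AM–6:40 PM = 9 h 45 min; less 30 min break → 9 h 15 min
Wed: 5:12 AM–1:02 PM = 7 h 50 min; less 30 min break → 7 h 20 min
Thu: 5:14 AM–1:55 PM = 8 h 41 min; less 30 min break → 8 h 11 min
Fri: 7:14 AM–4:14 PM = 9 h 0 min; less 30 min break → 8 h 30 min
Sat: 9:46 AM–9:42 PM = 11 h 56 min; less 30 min break → 11 h 26 min
Sun: 8:08 AM–5:43 PM = 9 h 35 min; less 30 min break → 9 h 5 min
Total worked: 53 h 47 min = 53.78 h.
Threshold 44 h → overtime 9 h 47 min, regular 44 h 0 min.

Regular 44.00 hours, overtime 9.78 hours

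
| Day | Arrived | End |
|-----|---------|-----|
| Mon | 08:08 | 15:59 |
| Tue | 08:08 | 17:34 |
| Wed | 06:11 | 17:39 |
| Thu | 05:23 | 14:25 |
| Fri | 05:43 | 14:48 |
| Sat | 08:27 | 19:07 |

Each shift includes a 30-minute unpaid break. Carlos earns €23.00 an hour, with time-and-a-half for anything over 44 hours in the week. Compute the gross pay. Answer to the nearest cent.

Mon: 08:08–15:59 = 7 h 51 min; less 30 min break → 7 h 21 min
Tue: 08:08–17:34 = 9 h 26 min; less 30 min break → 8 h 56 min
Wed: 06:11–17:39 = 11 h 28 min; less 30 min break → 10 h 58 min
Thu: 05:23–14:25 = 9 h 2 min; less 30 min break → 8 h 32 min
Fri: 05:43–14:48 = 9 h 5 min; less 30 min break → 8 h 35 min
Sat: 08:27–19:07 = 10 h 40 min; less 30 min break → 10 h 10 min
Total worked: 54 h 32 min = 3272 min.
Regular 44 h 0 min = 2640 min at €23.00/h; overtime 10 h 32 min = 632 min at €34.50/h.
Pay = (2640 × €23.00 + 632 × €34.50) ÷ 60 = €1375.40.

€1375.40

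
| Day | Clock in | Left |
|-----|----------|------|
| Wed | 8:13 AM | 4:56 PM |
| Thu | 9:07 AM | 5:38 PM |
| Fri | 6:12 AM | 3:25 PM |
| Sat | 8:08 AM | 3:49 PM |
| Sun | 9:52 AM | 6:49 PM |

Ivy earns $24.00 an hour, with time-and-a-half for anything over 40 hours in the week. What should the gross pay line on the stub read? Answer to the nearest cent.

Wed: 8:13 AM–4:56 PM = 8 h 43 min
Thu: 9:07 AM–5:38 PM = 8 h 31 min
Fri: 6:12 AM–3:25 PM = 9 h 13 min
Sat: 8:08 AM–3:49 PM = 7 h 41 min
Sun: 9:52 AM–6:49 PM = 8 h 57 min
Total worked: 43 h 5 min = 2585 min.
Regular 40 h 0 min = 2400 min at $24.00/h; overtime 3 h 5 min = 185 min at $36.00/h.
Pay = (2400 × $24.00 + 185 × $36.00) ÷ 60 = $1071.00.

$1071.00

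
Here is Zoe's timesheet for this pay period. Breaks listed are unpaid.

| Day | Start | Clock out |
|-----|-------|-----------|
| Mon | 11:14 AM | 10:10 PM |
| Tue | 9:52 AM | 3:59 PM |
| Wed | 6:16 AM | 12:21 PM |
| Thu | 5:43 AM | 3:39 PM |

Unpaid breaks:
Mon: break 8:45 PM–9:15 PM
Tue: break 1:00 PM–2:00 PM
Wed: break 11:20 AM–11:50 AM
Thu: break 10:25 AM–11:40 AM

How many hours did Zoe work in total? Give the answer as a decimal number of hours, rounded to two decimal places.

Mon: 11:14 AM–10:10 PM = 10 h 56 min; less 30 min break → 10 h 26 min
Tue: 9:52 AM–3:59 PM = 6 h 7 min; less 60 min break → 5 h 7 min
Wed: 6:16 AM–12:21 PM = 6 h 5 min; less 30 min break → 5 h 35 min
Thu: 5:43 AM–3:39 PM = 9 h 56 min; less 75 min break → 8 h 41 min
Total: 10 h 26 min + 5 h 7 min + 5 h 35 min + 8 h 41 min = 29 h 49 min.

29.82 hours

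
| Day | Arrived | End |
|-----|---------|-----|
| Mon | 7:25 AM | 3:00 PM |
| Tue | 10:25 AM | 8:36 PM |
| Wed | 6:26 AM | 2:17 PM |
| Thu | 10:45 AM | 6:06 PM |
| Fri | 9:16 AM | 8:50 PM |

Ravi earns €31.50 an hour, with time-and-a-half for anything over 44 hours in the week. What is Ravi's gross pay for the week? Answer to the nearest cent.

€1411.20

Mon: 7:25 AM–3:00 PM = 7 h 35 min
Tue: 10:25 AM–8:36 PM = 10 h 11 min
Wed: 6:26 AM–2:17 PM = 7 h 51 min
Thu: 10:45 AM–6:06 PM = 7 h 21 min
Fri: 9:16 AM–8:50 PM = 11 h 34 min
Total worked: 44 h 32 min = 2672 min.
Regular 44 h 0 min = 2640 min at €31.50/h; overtime 0 h 32 min = 32 min at €47.25/h.
Pay = (2640 × €31.50 + 32 × €47.25) ÷ 60 = €1411.20.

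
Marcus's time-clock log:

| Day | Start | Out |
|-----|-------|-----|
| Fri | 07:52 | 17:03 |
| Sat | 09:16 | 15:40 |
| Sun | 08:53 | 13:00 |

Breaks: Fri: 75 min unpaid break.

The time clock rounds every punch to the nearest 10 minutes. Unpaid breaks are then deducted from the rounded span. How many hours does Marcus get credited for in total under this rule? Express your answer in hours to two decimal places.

Fri: in 07:52→07:50, out 17:03→17:00; 9 h 10 min − 75 min = 7 h 55 min
Sat: in 09:16→09:20, out 15:40→15:40; 6 h 20 min
Sun: in 08:53→08:50, out 13:00→13:00; 4 h 10 min
Total credited: 18 h 25 min.

18.42 hours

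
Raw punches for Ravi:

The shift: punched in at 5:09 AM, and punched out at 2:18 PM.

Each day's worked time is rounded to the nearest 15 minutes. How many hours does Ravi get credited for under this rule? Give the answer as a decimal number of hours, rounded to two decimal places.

9.25 hours

The shift: 5:09 AM–2:18 PM = 9 h 9 min → rounds to 9 h 15 min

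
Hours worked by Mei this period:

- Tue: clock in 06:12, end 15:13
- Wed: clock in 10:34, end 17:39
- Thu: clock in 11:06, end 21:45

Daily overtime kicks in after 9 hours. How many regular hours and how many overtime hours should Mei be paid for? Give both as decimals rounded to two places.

Tue: 06:12–15:13 = 9 h 1 min
Wed: 10:34–17:39 = 7 h 5 min
Thu: 11:06–21:45 = 10 h 39 min
Tue reg 9 h 0 min / OT 0 h 1 min; Wed reg 7 h 5 min / OT 0 h 0 min; Thu reg 9 h 0 min / OT 1 h 39 min.
Totals: regular 25 h 5 min, overtime 1 h 40 min.

Regular 25.08 hours, overtime 1.67 hours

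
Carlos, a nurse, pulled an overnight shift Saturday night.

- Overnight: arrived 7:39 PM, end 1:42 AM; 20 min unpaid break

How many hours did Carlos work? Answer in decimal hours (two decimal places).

Overnight: 7:39 PM → midnight = 4 h 21 min; midnight → 1:42 AM = 1 h 42 min; span 6 h 3 min; less 20 min break → 5 h 43 min

5.72 hours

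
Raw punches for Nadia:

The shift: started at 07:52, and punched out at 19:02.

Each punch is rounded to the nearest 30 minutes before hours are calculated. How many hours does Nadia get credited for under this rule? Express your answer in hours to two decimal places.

The shift: in 07:52→08:00, out 19:02→19:00; 11 h 0 min

11.00 hours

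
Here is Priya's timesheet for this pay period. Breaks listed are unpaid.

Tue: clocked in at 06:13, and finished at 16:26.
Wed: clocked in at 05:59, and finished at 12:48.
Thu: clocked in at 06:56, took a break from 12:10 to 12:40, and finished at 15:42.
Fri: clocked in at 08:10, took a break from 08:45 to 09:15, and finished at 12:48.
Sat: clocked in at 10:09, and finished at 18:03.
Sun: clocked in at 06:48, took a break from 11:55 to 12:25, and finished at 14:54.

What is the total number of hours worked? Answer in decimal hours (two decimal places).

Tue: 06:13–16:26 = 10 h 13 min
Wed: 05:59–12:48 = 6 h 49 min
Thu: 06:56–15:42 = 8 h 46 min; less 30 min break → 8 h 16 min
Fri: 08:10–12:48 = 4 h 38 min; less 30 min break → 4 h 8 min
Sat: 10:09–18:03 = 7 h 54 min
Sun: 06:48–14:54 = 8 h 6 min; less 30 min break → 7 h 36 min
Total: 10 h 13 min + 6 h 49 min + 8 h 16 min + 4 h 8 min + 7 h 54 min + 7 h 36 min = 44 h 56 min.

44.93 hours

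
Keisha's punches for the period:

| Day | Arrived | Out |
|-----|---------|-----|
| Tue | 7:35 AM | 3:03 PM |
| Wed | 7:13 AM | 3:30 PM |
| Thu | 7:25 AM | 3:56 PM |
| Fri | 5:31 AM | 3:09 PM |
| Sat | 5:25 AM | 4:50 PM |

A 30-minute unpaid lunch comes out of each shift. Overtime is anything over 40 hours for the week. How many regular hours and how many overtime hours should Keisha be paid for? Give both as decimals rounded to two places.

Regular 40.00 hours, overtime 2.82 hours

Tue: 7:35 AM–3:03 PM = 7 h 28 min; less 30 min break → 6 h 58 min
Wed: 7:13 AM–3:30 PM = 8 h 17 min; less 30 min break → 7 h 47 min
Thu: 7:25 AM–3:56 PM = 8 h 31 min; less 30 min break → 8 h 1 min
Fri: 5:31 AM–3:09 PM = 9 h 38 min; less 30 min break → 9 h 8 min
Sat: 5:25 AM–4:50 PM = 11 h 25 min; less 30 min break → 10 h 55 min
Total worked: 42 h 49 min = 42.82 h.
Threshold 40 h → overtime 2 h 49 min, regular 40 h 0 min.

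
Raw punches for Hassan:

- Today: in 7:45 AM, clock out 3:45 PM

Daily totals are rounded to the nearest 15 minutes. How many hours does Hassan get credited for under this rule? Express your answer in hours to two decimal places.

8.00 hours

Today: 7:45 AM–3:45 PM = 8 h 0 min → rounds to 8 h 0 min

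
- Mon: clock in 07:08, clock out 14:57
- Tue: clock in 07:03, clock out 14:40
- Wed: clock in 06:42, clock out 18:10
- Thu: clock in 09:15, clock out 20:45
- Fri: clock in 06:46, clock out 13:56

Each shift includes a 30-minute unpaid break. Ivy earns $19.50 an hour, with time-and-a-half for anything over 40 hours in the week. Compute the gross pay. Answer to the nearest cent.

Mon: 07:08–14:57 = 7 h 49 min; less 30 min break → 7 h 19 min
Tue: 07:03–14:40 = 7 h 37 min; less 30 min break → 7 h 7 min
Wed: 06:42–18:10 = 11 h 28 min; less 30 min break → 10 h 58 min
Thu: 09:15–20:45 = 11 h 30 min; less 30 min break → 11 h 0 min
Fri: 06:46–13:56 = 7 h 10 min; less 30 min break → 6 h 40 min
Total worked: 43 h 4 min = 2584 min.
Regular 40 h 0 min = 2400 min at $19.50/h; overtime 3 h 4 min = 184 min at $29.25/h.
Pay = (2400 × $19.50 + 184 × $29.25) ÷ 60 = $869.70.

$869.70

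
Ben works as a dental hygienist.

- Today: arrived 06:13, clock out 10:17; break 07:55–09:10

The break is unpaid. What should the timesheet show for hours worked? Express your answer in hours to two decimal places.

Today: 06:13–10:17 = 4 h 4 min; less 75 min break → 2 h 49 min

2.82 hours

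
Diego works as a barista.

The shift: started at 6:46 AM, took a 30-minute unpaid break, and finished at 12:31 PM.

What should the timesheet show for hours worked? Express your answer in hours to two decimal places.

The shift: 6:46 AM–12:31 PM = 5 h 45 min; less 30 min break → 5 h 15 min

5.25 hours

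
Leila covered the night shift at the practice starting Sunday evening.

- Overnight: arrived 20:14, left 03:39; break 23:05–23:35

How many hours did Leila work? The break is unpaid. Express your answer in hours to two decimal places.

Overnight: 20:14 → midnight = 3 h 46 min; midnight → 03:39 = 3 h 39 min; span 7 h 25 min; less 30 min break → 6 h 55 min

6.92 hours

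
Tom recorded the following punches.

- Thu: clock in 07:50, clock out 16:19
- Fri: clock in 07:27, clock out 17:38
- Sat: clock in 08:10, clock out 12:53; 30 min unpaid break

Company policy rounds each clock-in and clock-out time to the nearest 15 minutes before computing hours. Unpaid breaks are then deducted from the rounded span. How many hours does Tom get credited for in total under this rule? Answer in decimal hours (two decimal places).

23.00 hours

Thu: in 07:50→07:45, out 16:19→16:15; 8 h 30 min
Fri: in 07:27→07:30, out 17:38→17:45; 10 h 15 min
Sat: in 08:10→08:15, out 12:53→13:00; 4 h 45 min − 30 min = 4 h 15 min
Total credited: 23 h 0 min.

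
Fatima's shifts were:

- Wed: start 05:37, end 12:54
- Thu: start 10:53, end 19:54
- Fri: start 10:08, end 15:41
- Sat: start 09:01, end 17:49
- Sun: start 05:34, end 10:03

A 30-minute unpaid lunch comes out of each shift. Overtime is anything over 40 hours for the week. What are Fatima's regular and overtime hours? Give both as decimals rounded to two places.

Regular 32.63 hours, overtime 0.00 hours

Wed: 05:37–12:54 = 7 h 17 min; less 30 min break → 6 h 47 min
Thu: 10:53–19:54 = 9 h 1 min; less 30 min break → 8 h 31 min
Fri: 10:08–15:41 = 5 h 33 min; less 30 min break → 5 h 3 min
Sat: 09:01–17:49 = 8 h 48 min; less 30 min break → 8 h 18 min
Sun: 05:34–10:03 = 4 h 29 min; less 30 min break → 3 h 59 min
Total worked: 32 h 38 min = 32.63 h.
Threshold 40 h → overtime 0 h 0 min, regular 32 h 38 min.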